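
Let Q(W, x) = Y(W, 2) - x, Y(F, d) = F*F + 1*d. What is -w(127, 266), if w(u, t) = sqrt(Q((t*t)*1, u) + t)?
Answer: -sqrt(5006411677) ≈ -70756.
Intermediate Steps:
Y(F, d) = d + F**2 (Y(F, d) = F**2 + d = d + F**2)
Q(W, x) = 2 + W**2 - x (Q(W, x) = (2 + W**2) - x = 2 + W**2 - x)
w(u, t) = sqrt(2 + t + t**4 - u) (w(u, t) = sqrt((2 + ((t*t)*1)**2 - u) + t) = sqrt((2 + (t**2*1)**2 - u) + t) = sqrt((2 + (t**2)**2 - u) + t) = sqrt((2 + t**4 - u) + t) = sqrt(2 + t + t**4 - u))
-w(127, 266) = -sqrt(2 + 266 + 266**4 - 1*127) = -sqrt(2 + 266 + 5006411536 - 127) = -sqrt(5006411677)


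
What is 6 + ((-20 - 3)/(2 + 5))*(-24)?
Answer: 594/7 ≈ 84.857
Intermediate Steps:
6 + ((-20 - 3)/(2 + 5))*(-24) = 6 - 23/7*(-24) = 6 + 552/7 = 594/7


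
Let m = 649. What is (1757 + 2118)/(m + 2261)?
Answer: 775/582 ≈ 1.3316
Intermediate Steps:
(1757 + 2118)/(m + 2261) = (1757 + 2118)/(649 + 2261) = 3875/2910 = 3875*(1/2910) = 775/582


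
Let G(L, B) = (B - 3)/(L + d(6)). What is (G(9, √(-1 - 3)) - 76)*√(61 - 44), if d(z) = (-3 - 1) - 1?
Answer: √17*(-307 + 2*I)/4 ≈ -316.45 + 2.0616*I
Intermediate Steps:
d(z) = -5 (d(z) = -4 - 1 = -5)
G(L, B) = (-3 + B)/(-5 + L) (G(L, B) = (B - 3)/(L - 5) = (-3 + B)/(-5 + L))
(G(9, √(-1 - 3)) - 76)*√(61 - 44) = ((-3 + √(-1 - 3))/(-5 + 9) - 76)*√(61 - 44) = ((-3 + √(-4))/4 - 76)*√17 = ((-3 + 2*I)/4 - 76)*√17 = ((-¾ + I/2) - 76)*√17 = (-307/4 + I/2)*√17 = √17*(-307/4 + I/2)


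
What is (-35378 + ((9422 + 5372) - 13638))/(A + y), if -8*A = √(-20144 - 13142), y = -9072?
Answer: 9934783488/2633654531 - 136888*I*√33286/2633654531 ≈ 3.7722 - 0.0094828*I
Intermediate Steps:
A = -I*√33286/8 (A = -√(-20144 - 13142)/8 = -I*√33286/8 ≈ -22.806*I)
(-35378 + ((9422 + 5372) - 13638))/(A + y) = (-35378 + ((9422 + 5372) - 13638))/(-I*√33286/8 - 9072) = (-35378 + (14794 - 13638))/(-9072 - I*√33286/8) = (-35378 + 1156)/(-9072 - I*√33286/8) = -34222/(-9072 - I*√33286/8)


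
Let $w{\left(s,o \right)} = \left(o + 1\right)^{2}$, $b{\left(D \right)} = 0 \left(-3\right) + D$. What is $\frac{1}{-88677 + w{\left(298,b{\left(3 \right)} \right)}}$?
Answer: $- \frac{1}{88661} \approx -1.1279 \cdot 10^{-5}$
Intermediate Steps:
$b{\left(D \right)} = D$ ($b{\left(D \right)} = 0 + D = D$)
$w{\left(s,o \right)} = \left(1 + o\right)^{2}$
$\frac{1}{-88677 + w{\left(298,b{\left(3 \right)} \right)}} = \frac{1}{-88677 + \left(1 + 3\right)^{2}} = \frac{1}{-88677 + 4^{2}} = \frac{1}{-88677 + 16} = \frac{1}{-88661} = - \frac{1}{88661}$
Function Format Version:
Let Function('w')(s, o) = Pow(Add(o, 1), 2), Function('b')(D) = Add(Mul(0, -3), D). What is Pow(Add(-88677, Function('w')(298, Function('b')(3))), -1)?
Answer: Rational(-1, 88661) ≈ -1.1279e-5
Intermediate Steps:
Function('b')(D) = D (Function('b')(D) = Add(0, D) = D)
Function('w')(s, o) = Pow(Add(1, o), 2)
Pow(Add(-88677, Function('w')(298, Function('b')(3))), -1) = Pow(Add(-88677, Pow(Add(1, 3), 2)), -1) = Pow(Add(-88677, Pow(4, 2)), -1) = Pow(Add(-88677, 16), -1) = Pow(-88661, -1) = Rational(-1, 88661)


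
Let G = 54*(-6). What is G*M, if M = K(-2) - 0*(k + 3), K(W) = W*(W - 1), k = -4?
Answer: -1944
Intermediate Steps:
G = -324
K(W) = W*(-1 + W)
M = 6 (M = -2*(-1 - 2) - 0*(-4 + 3) = -2*(-3) - 0*(-1) = 6 - 1*0 = 6 + 0 = 6)
G*M = -324*6 = -1944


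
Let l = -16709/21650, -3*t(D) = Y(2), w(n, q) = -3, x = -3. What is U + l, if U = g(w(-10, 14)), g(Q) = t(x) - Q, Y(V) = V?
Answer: 101423/64950 ≈ 1.5616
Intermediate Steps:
t(D) = -⅔ (t(D) = -⅓*2 = -⅔)
l = -16709/21650 (l = -16709*1/21650 = -16709/21650 ≈ -0.77178)
g(Q) = -⅔ - Q
U = 7/3 (U = -⅔ - 1*(-3) = -⅔ + 3 = 7/3 ≈ 2.3333)
U + l = 7/3 - 16709/21650 = 101423/64950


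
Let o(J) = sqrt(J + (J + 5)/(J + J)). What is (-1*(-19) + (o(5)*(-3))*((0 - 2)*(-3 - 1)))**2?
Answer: 3817 - 912*sqrt(6) ≈ 1583.1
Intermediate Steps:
o(J) = sqrt(J + (5 + J)/(2*J)) (o(J) = sqrt(J + (5 + J)/((2*J))) = sqrt(J + (5 + J)*(1/(2*J))) = sqrt(J + (5 + J)/(2*J)))
(-1*(-19) + (o(5)*(-3))*((0 - 2)*(-3 - 1)))**2 = (-1*(-19) + ((sqrt(2 + 4*5 + 10/5)/2)*(-3))*((0 - 2)*(-3 - 1)))**2 = (19 + ((sqrt(2 + 20 + 10*(1/5))/2)*(-3))*(-2*(-4)))**2 = (19 + ((sqrt(2 + 20 + 2)/2)*(-3))*8)**2 = (19 + ((sqrt(24)/2)*(-3))*8)**2 = (19 + (((2*sqrt(6))/2)*(-3))*8)**2 = (19 + (sqrt(6)*(-3))*8)**2 = (19 - 3*sqrt(6)*8)**2 = (19 - 24*sqrt(6))**2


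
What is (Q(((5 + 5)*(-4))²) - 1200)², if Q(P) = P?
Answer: 160000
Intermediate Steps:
(Q(((5 + 5)*(-4))²) - 1200)² = (((5 + 5)*(-4))² - 1200)² = ((10*(-4))² - 1200)² = ((-40)² - 1200)² = (1600 - 1200)² = 400² = 160000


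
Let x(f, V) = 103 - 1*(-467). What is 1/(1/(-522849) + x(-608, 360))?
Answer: 522849/298023929 ≈ 0.0017544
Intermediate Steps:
x(f, V) = 570 (x(f, V) = 103 + 467 = 570)
1/(1/(-522849) + x(-608, 360)) = 1/(1/(-522849) + 570) = 1/(-1/522849 + 570) = 1/(298023929/522849) = 522849/298023929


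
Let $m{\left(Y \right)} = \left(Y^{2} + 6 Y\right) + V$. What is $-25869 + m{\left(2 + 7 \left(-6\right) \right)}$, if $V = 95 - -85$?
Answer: $-24329$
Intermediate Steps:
$V = 180$ ($V = 95 + 85 = 180$)
$m{\left(Y \right)} = 180 + Y^{2} + 6 Y$ ($m{\left(Y \right)} = \left(Y^{2} + 6 Y\right) + 180 = 180 + Y^{2} + 6 Y$)
$-25869 + m{\left(2 + 7 \left(-6\right) \right)} = -25869 + \left(180 + \left(2 + 7 \left(-6\right)\right)^{2} + 6 \left(2 + 7 \left(-6\right)\right)\right) = -25869 + \left(180 + \left(2 - 42\right)^{2} + 6 \left(2 - 42\right)\right) = -25869 + \left(180 + \left(-40\right)^{2} + 6 \left(-40\right)\right) = -25869 + \left(180 + 1600 - 240\right) = -25869 + 1540 = -24329$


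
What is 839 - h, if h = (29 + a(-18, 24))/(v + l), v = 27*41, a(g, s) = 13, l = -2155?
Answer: 439657/524 ≈ 839.04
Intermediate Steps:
v = 1107
h = -21/524 (h = (29 + 13)/(1107 - 2155) = 42/(-1048) = 42*(-1/1048) = -21/524 ≈ -0.040076)
839 - h = 839 - 1*(-21/524) = 839 + 21/524 = 439657/524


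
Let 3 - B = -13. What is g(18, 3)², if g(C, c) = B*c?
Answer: 2304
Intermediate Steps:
B = 16 (B = 3 - 1*(-13) = 3 + 13 = 16)
g(C, c) = 16*c
g(18, 3)² = (16*3)² = 48² = 2304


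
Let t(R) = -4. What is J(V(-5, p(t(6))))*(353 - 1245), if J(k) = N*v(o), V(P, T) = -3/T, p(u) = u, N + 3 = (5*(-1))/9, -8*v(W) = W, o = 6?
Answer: -7136/3 ≈ -2378.7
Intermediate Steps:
v(W) = -W/8
N = -32/9 (N = -3 + (5*(-1))/9 = -3 - 5*⅑ = -3 - 5/9 = -32/9 ≈ -3.5556)
J(k) = 8/3 (J(k) = -(-4)*6/9 = -32/9*(-¾) = 8/3)
J(V(-5, p(t(6))))*(353 - 1245) = 8*(353 - 1245)/3 = (8/3)*(-892) = -7136/3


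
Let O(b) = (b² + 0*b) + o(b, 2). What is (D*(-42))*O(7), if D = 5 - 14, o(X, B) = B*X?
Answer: 23814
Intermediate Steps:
D = -9
O(b) = b² + 2*b (O(b) = (b² + 0*b) + 2*b = (b² + 0) + 2*b = b² + 2*b)
(D*(-42))*O(7) = (-9*(-42))*(7*(2 + 7)) = 378*(7*9) = 378*63 = 23814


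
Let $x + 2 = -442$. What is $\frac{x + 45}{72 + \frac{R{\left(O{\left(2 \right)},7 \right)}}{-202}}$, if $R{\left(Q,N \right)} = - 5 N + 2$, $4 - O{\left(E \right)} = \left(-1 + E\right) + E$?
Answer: $- \frac{26866}{4859} \approx -5.5291$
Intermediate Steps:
$x = -444$ ($x = -2 - 442 = -444$)
$O{\left(E \right)} = 5 - 2 E$ ($O{\left(E \right)} = 4 - \left(\left(-1 + E\right) + E\right) = 4 - \left(-1 + 2 E\right) = 5 - 2 E$)
$R{\left(Q,N \right)} = 2 - 5 N$
$\frac{x + 45}{72 + \frac{R{\left(O{\left(2 \right)},7 \right)}}{-202}} = \frac{-444 + 45}{72 + \frac{2 - 35}{-202}} = - \frac{399}{72 + \left(2 - 35\right) \left(- \frac{1}{202}\right)} = - \frac{399}{72 - - \frac{33}{202}} = - \frac{399}{72 + \frac{33}{202}} = - \frac{399}{\frac{14577}{202}} = \left(-399\right) \frac{202}{14577} = - \frac{26866}{4859}$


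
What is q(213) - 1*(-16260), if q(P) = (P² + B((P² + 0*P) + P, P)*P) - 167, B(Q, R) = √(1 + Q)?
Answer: 61462 + 213*√45583 ≈ 1.0694e+5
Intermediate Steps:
q(P) = -167 + P² + P*√(1 + P + P²) (q(P) = (P² + √(1 + ((P² + 0*P) + P))*P) - 167 = (P² + √(1 + ((P² + 0) + P))*P) - 167 = (P² + √(1 + (P² + P))*P) - 167 = (P² + √(1 + (P + P²))*P) - 167 = (P² + √(1 + P + P²)*P) - 167 = (P² + P*√(1 + P + P²)) - 167 = -167 + P² + P*√(1 + P + P²))
q(213) - 1*(-16260) = (-167 + 213² + 213*√(1 + 213*(1 + 213))) - 1*(-16260) = (-167 + 45369 + 213*√(1 + 213*214)) + 16260 = (-167 + 45369 + 213*√(1 + 45582)) + 16260 = (-167 + 45369 + 213*√45583) + 16260 = (45202 + 213*√45583) + 16260 = 61462 + 213*√45583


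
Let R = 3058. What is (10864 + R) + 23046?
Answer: 36968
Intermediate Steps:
(10864 + R) + 23046 = (10864 + 3058) + 23046 = 13922 + 23046 = 36968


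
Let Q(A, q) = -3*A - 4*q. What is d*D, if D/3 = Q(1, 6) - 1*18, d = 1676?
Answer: -226260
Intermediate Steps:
Q(A, q) = -4*q - 3*A
D = -135 (D = 3*((-4*6 - 3*1) - 1*18) = 3*((-24 - 3) - 18) = 3*(-27 - 18) = 3*(-45) = -135)
d*D = 1676*(-135) = -226260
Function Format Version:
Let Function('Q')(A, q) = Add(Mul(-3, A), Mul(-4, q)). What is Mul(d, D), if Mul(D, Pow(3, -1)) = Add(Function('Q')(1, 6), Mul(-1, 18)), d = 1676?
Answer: -226260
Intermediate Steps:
Function('Q')(A, q) = Add(Mul(-4, q), Mul(-3, A))
D = -135 (D = Mul(3, Add(Add(Mul(-4, 6), Mul(-3, 1)), Mul(-1, 18))) = Mul(3, Add(Add(-24, -3), -18)) = Mul(3, Add(-27, -18)) = Mul(3, -45) = -135)
Mul(d, D) = Mul(1676, -135) = -226260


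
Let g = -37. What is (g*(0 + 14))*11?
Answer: -5698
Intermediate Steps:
(g*(0 + 14))*11 = -37*(0 + 14)*11 = -37*14*11 = -518*11 = -5698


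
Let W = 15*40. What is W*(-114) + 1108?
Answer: -67292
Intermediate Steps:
W = 600
W*(-114) + 1108 = 600*(-114) + 1108 = -68400 + 1108 = -67292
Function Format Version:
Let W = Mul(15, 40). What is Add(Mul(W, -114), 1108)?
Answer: -67292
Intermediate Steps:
W = 600
Add(Mul(W, -114), 1108) = Add(Mul(600, -114), 1108) = Add(-68400, 1108) = -67292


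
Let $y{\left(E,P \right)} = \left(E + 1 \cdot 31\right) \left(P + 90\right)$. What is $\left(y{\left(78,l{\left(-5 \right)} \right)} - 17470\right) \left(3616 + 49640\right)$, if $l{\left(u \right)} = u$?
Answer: $-436965480$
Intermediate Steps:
$y{\left(E,P \right)} = \left(31 + E\right) \left(90 + P\right)$ ($y{\left(E,P \right)} = \left(E + 31\right) \left(90 + P\right) = \left(31 + E\right) \left(90 + P\right)$)
$\left(y{\left(78,l{\left(-5 \right)} \right)} - 17470\right) \left(3616 + 49640\right) = \left(\left(2790 + 31 \left(-5\right) + 90 \cdot 78 + 78 \left(-5\right)\right) - 17470\right) \left(3616 + 49640\right) = \left(\left(2790 - 155 + 7020 - 390\right) - 17470\right) 53256 = \left(9265 - 17470\right) 53256 = \left(-8205\right) 53256 = -436965480$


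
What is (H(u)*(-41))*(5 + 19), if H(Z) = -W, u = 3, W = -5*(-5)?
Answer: 24600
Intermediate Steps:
W = 25
H(Z) = -25 (H(Z) = -1*25 = -25)
(H(u)*(-41))*(5 + 19) = (-25*(-41))*(5 + 19) = 1025*24 = 24600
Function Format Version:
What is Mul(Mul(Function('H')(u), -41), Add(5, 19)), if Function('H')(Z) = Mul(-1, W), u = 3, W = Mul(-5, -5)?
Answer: 24600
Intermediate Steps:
W = 25
Function('H')(Z) = -25 (Function('H')(Z) = Mul(-1, 25) = -25)
Mul(Mul(Function('H')(u), -41), Add(5, 19)) = Mul(Mul(-25, -41), Add(5, 19)) = Mul(1025, 24) = 24600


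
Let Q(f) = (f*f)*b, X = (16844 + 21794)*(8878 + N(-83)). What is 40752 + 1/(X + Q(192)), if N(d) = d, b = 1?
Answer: 13849896231649/339858074 ≈ 40752.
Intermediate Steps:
X = 339821210 (X = (16844 + 21794)*(8878 - 83) = 38638*8795 = 339821210)
Q(f) = f**2 (Q(f) = (f*f)*1 = f**2*1 = f**2)
40752 + 1/(X + Q(192)) = 40752 + 1/(339821210 + 192**2) = 40752 + 1/(339821210 + 36864) = 40752 + 1/339858074 = 13849896231649/339858074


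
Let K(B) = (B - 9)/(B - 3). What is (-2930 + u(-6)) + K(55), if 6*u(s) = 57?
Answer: -37955/13 ≈ -2919.6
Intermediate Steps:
u(s) = 19/2 (u(s) = (⅙)*57 = 19/2)
K(B) = (-9 + B)/(-3 + B)
(-2930 + u(-6)) + K(55) = (-2930 + 19/2) + (-9 + 55)/(-3 + 55) = -5841/2 + 46/52 = -5841/2 + (1/52)*46 = -5841/2 + 23/26 = -37955/13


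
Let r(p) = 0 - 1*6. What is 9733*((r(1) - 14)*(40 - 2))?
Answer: -7397080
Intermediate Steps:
r(p) = -6 (r(p) = 0 - 6 = -6)
9733*((r(1) - 14)*(40 - 2)) = 9733*((-6 - 14)*(40 - 2)) = 9733*(-20*38) = 9733*(-760) = -7397080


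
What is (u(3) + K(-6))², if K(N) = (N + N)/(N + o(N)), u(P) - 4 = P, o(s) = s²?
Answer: 1089/25 ≈ 43.560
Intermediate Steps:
u(P) = 4 + P
K(N) = 2*N/(N + N²) (K(N) = (N + N)/(N + N²) = (2*N)/(N + N²) = 2*N/(N + N²))
(u(3) + K(-6))² = ((4 + 3) + 2/(1 - 6))² = (7 + 2/(-5))² = (7 + 2*(-⅕))² = (7 - ⅖)² = (33/5)² = 1089/25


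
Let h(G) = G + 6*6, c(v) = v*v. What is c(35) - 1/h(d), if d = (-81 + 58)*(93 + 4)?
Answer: 2688876/2195 ≈ 1225.0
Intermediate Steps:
c(v) = v**2
d = -2231 (d = -23*97 = -2231)
h(G) = 36 + G (h(G) = G + 36 = 36 + G)
c(35) - 1/h(d) = 35**2 - 1/(36 - 2231) = 1225 - 1/(-2195) = 1225 - 1*(-1/2195) = 1225 + 1/2195 = 2688876/2195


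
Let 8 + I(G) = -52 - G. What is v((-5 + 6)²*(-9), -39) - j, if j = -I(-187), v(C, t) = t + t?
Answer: 49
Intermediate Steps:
I(G) = -60 - G (I(G) = -8 + (-52 - G) = -60 - G)
v(C, t) = 2*t
j = -127 (j = -(-60 - 1*(-187)) = -(-60 + 187) = -1*127 = -127)
v((-5 + 6)²*(-9), -39) - j = 2*(-39) - 1*(-127) = -78 + 127 = 49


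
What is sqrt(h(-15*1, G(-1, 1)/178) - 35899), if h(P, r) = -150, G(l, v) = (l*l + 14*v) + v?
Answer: I*sqrt(36049) ≈ 189.87*I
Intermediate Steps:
G(l, v) = l**2 + 15*v (G(l, v) = (l**2 + 14*v) + v = l**2 + 15*v)
sqrt(h(-15*1, G(-1, 1)/178) - 35899) = sqrt(-150 - 35899) = sqrt(-36049) = I*sqrt(36049)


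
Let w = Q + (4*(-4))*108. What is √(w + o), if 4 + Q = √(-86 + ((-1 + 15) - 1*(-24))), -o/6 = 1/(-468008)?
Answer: √(-23710158407425 + 54757872016*I*√3)/117002 ≈ 0.083237 + 41.617*I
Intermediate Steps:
o = 3/234004 (o = -6/(-468008) = -6*(-1/468008) = 3/234004 ≈ 1.2820e-5)
Q = -4 + 4*I*√3 (Q = -4 + √(-86 + ((-1 + 15) - 1*(-24))) = -4 + √(-86 + (14 + 24)) = -4 + √(-86 + 38) = -4 + √(-48) = -4 + 4*I*√3 ≈ -4.0 + 6.9282*I)
w = -1732 + 4*I*√3 (w = (-4 + 4*I*√3) + (4*(-4))*108 = (-4 + 4*I*√3) - 16*108 = (-4 + 4*I*√3) - 1728 = -1732 + 4*I*√3 ≈ -1732.0 + 6.9282*I)
√(w + o) = √((-1732 + 4*I*√3) + 3/234004) = √(-405294925/234004 + 4*I*√3)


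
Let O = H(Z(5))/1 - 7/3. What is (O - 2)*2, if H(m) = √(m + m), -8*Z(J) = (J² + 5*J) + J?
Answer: -26/3 + I*√55 ≈ -8.6667 + 7.4162*I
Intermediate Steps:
Z(J) = -3*J/4 - J²/8 (Z(J) = -((J² + 5*J) + J)/8 = -(J² + 6*J)/8 = -3*J/4 - J²/8)
H(m) = √2*√m (H(m) = √(2*m) = √2*√m)
O = -7/3 + I*√55/2 (O = (√2*√(-⅛*5*(6 + 5)))/1 - 7/3 = (√2*√(-⅛*5*11))*1 - 7*⅓ = (√2*√(-55/8))*1 - 7/3 = (√2*(I*√110/4))*1 - 7/3 = (I*√55/2)*1 - 7/3 = I*√55/2 - 7/3 = -7/3 + I*√55/2 ≈ -2.3333 + 3.7081*I)
(O - 2)*2 = ((-7/3 + I*√55/2) - 2)*2 = (-13/3 + I*√55/2)*2 = -26/3 + I*√55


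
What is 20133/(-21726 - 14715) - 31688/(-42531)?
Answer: 33162865/172208019 ≈ 0.19257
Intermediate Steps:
20133/(-21726 - 14715) - 31688/(-42531) = 20133/(-36441) - 31688*(-1/42531) = 20133*(-1/36441) + 31688/42531 = -2237/4049 + 31688/42531 = 33162865/172208019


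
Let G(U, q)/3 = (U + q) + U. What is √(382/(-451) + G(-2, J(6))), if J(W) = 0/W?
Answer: I*√2613094/451 ≈ 3.5843*I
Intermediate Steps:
J(W) = 0
G(U, q) = 3*q + 6*U (G(U, q) = 3*((U + q) + U) = 3*(q + 2*U) = 3*q + 6*U)
√(382/(-451) + G(-2, J(6))) = √(382/(-451) + (3*0 + 6*(-2))) = √(382*(-1/451) + (0 - 12)) = √(-382/451 - 12) = √(-5794/451) = I*√2613094/451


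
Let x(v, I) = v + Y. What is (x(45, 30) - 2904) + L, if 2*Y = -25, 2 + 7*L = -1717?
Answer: -43639/14 ≈ -3117.1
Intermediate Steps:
L = -1719/7 (L = -2/7 + (⅐)*(-1717) = -2/7 - 1717/7 = -1719/7 ≈ -245.57)
Y = -25/2 (Y = (½)*(-25) = -25/2 ≈ -12.500)
x(v, I) = -25/2 + v (x(v, I) = v - 25/2 = -25/2 + v)
(x(45, 30) - 2904) + L = ((-25/2 + 45) - 2904) - 1719/7 = (65/2 - 2904) - 1719/7 = -5743/2 - 1719/7 = -43639/14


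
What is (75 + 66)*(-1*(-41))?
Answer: 5781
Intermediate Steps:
(75 + 66)*(-1*(-41)) = 141*41 = 5781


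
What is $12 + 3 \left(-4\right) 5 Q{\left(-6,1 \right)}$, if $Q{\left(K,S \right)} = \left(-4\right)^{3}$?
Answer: $3852$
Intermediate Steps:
$Q{\left(K,S \right)} = -64$
$12 + 3 \left(-4\right) 5 Q{\left(-6,1 \right)} = 12 + 3 \left(-4\right) 5 \left(-64\right) = 12 + \left(-12\right) 5 \left(-64\right) = 12 - -3840 = 12 + 3840 = 3852$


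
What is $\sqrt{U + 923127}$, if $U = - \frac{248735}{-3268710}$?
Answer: $\frac{\sqrt{43836084418977878}}{217914} \approx 960.79$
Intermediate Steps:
$U = \frac{49747}{653742}$ ($U = \left(-248735\right) \left(- \frac{1}{3268710}\right) = \frac{49747}{653742} \approx 0.076096$)
$\sqrt{U + 923127} = \sqrt{\frac{49747}{653742} + 923127} = \sqrt{\frac{603486940981}{653742}} = \frac{\sqrt{43836084418977878}}{217914}$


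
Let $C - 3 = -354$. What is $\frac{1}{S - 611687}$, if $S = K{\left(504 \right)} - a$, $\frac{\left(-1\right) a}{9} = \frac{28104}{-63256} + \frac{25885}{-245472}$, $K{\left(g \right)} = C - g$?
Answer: $- \frac{646982368}{396307074706949} \approx -1.6325 \cdot 10^{-6}$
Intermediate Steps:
$C = -351$ ($C = 3 - 354 = -351$)
$K{\left(g \right)} = -351 - g$
$a = \frac{3201047493}{646982368}$ ($a = - 9 \left(\frac{28104}{-63256} + \frac{25885}{-245472}\right) = - 9 \left(28104 \left(- \frac{1}{63256}\right) + 25885 \left(- \frac{1}{245472}\right)\right) = - 9 \left(- \frac{3513}{7907} - \frac{25885}{245472}\right) = \left(-9\right) \left(- \frac{1067015831}{1940947104}\right) = \frac{3201047493}{646982368} \approx 4.9477$)
$S = - \frac{556370972133}{646982368}$ ($S = \left(-351 - 504\right) - \frac{3201047493}{646982368} = -855 - \frac{3201047493}{646982368} = - \frac{556370972133}{646982368} \approx -859.95$)
$\frac{1}{S - 611687} = \frac{1}{- \frac{556370972133}{646982368} - 611687} = \frac{1}{- \frac{396307074706949}{646982368}} = - \frac{646982368}{396307074706949}$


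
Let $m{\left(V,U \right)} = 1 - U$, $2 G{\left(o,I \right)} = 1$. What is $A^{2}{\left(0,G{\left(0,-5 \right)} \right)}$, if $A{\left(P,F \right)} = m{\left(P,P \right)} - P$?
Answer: $1$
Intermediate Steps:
$G{\left(o,I \right)} = \frac{1}{2}$ ($G{\left(o,I \right)} = \frac{1}{2} \cdot 1 = \frac{1}{2}$)
$A{\left(P,F \right)} = 1 - 2 P$ ($A{\left(P,F \right)} = \left(1 - P\right) - P = 1 - 2 P$)
$A^{2}{\left(0,G{\left(0,-5 \right)} \right)} = \left(1 - 0\right)^{2} = \left(1 + 0\right)^{2} = 1^{2} = 1$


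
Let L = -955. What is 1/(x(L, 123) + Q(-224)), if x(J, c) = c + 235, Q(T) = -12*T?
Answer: 1/3046 ≈ 0.00032830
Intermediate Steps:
x(J, c) = 235 + c
1/(x(L, 123) + Q(-224)) = 1/((235 + 123) - 12*(-224)) = 1/(358 + 2688) = 1/3046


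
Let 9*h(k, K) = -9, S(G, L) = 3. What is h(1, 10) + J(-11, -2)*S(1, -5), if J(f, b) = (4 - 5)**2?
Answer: 2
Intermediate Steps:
J(f, b) = 1 (J(f, b) = (-1)**2 = 1)
h(k, K) = -1 (h(k, K) = (1/9)*(-9) = -1)
h(1, 10) + J(-11, -2)*S(1, -5) = -1 + 1*3 = -1 + 3 = 2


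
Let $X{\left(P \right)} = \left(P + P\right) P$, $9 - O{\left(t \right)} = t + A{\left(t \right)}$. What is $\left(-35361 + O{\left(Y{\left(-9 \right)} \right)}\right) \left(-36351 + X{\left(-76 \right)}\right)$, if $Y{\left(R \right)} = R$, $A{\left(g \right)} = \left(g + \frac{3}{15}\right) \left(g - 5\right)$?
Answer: $\frac{4397631469}{5} \approx 8.7953 \cdot 10^{8}$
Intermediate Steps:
$A{\left(g \right)} = \left(-5 + g\right) \left(\frac{1}{5} + g\right)$ ($A{\left(g \right)} = \left(g + 3 \cdot \frac{1}{15}\right) \left(-5 + g\right) = \left(g + \frac{1}{5}\right) \left(-5 + g\right) = \left(\frac{1}{5} + g\right) \left(-5 + g\right) = \left(-5 + g\right) \left(\frac{1}{5} + g\right)$)
$O{\left(t \right)} = 10 - t^{2} + \frac{19 t}{5}$ ($O{\left(t \right)} = 9 - \left(t - \left(1 - t^{2} + \frac{24 t}{5}\right)\right) = 9 - \left(-1 + t^{2} - \frac{19 t}{5}\right) = 9 + \left(1 - t^{2} + \frac{19 t}{5}\right) = 10 - t^{2} + \frac{19 t}{5}$)
$X{\left(P \right)} = 2 P^{2}$ ($X{\left(P \right)} = 2 P P = 2 P^{2}$)
$\left(-35361 + O{\left(Y{\left(-9 \right)} \right)}\right) \left(-36351 + X{\left(-76 \right)}\right) = \left(-35361 + \left(10 - \left(-9\right)^{2} + \frac{19}{5} \left(-9\right)\right)\right) \left(-36351 + 2 \left(-76\right)^{2}\right) = \left(-35361 - \frac{526}{5}\right) \left(-36351 + 2 \cdot 5776\right) = \left(-35361 - \frac{526}{5}\right) \left(-36351 + 11552\right) = \left(-35361 - \frac{526}{5}\right) \left(-24799\right) = \left(- \frac{177331}{5}\right) \left(-24799\right) = \frac{4397631469}{5}$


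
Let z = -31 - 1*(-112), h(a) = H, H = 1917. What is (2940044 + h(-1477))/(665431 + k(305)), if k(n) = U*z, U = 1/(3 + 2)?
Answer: 1337255/302476 ≈ 4.4210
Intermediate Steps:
U = ⅕ (U = 1/5 = ⅕ ≈ 0.20000)
h(a) = 1917
z = 81 (z = -31 + 112 = 81)
k(n) = 81/5 (k(n) = (⅕)*81 = 81/5)
(2940044 + h(-1477))/(665431 + k(305)) = (2940044 + 1917)/(665431 + 81/5) = 2941961/(3327236/5) = 2941961*(5/3327236) = 1337255/302476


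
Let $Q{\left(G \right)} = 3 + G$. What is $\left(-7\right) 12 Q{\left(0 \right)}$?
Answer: $-252$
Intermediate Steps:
$\left(-7\right) 12 Q{\left(0 \right)} = \left(-7\right) 12 \left(3 + 0\right) = \left(-84\right) 3 = -252$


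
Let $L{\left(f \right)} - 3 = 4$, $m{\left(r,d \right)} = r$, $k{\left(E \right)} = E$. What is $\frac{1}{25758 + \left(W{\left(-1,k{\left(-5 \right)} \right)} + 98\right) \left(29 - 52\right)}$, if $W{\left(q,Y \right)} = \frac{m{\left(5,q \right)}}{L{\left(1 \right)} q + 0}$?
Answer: $\frac{7}{164643} \approx 4.2516 \cdot 10^{-5}$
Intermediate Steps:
$L{\left(f \right)} = 7$ ($L{\left(f \right)} = 3 + 4 = 7$)
$W{\left(q,Y \right)} = \frac{5}{7 q}$ ($W{\left(q,Y \right)} = \frac{5}{7 q + 0} = \frac{5}{7 q}$)
$\frac{1}{25758 + \left(W{\left(-1,k{\left(-5 \right)} \right)} + 98\right) \left(29 - 52\right)} = \frac{1}{25758 + \left(\frac{5}{7 \left(-1\right)} + 98\right) \left(29 - 52\right)} = \frac{1}{25758 + \left(\frac{5}{7} \left(-1\right) + 98\right) \left(-23\right)} = \frac{1}{25758 + \left(- \frac{5}{7} + 98\right) \left(-23\right)} = \frac{1}{25758 + \frac{681}{7} \left(-23\right)} = \frac{1}{25758 - \frac{15663}{7}} = \frac{1}{\frac{164643}{7}} = \frac{7}{164643}$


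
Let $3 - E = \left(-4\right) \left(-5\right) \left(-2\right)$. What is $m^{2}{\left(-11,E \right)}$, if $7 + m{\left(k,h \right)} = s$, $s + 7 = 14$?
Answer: $0$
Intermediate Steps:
$s = 7$ ($s = -7 + 14 = 7$)
$E = 43$ ($E = 3 - \left(-4\right) \left(-5\right) \left(-2\right) = 3 - 20 \left(-2\right) = 3 - -40 = 3 + 40 = 43$)
$m{\left(k,h \right)} = 0$ ($m{\left(k,h \right)} = -7 + 7 = 0$)
$m^{2}{\left(-11,E \right)} = 0^{2} = 0$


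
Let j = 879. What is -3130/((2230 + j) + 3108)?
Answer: -3130/6217 ≈ -0.50346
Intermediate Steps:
-3130/((2230 + j) + 3108) = -3130/((2230 + 879) + 3108) = -3130/(3109 + 3108) = -3130/6217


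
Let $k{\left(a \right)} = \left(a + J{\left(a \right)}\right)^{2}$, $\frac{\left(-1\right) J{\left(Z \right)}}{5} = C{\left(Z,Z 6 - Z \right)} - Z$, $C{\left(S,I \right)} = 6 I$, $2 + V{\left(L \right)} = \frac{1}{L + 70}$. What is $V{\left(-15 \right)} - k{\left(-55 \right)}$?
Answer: $- \frac{3449952109}{55} \approx -6.2726 \cdot 10^{7}$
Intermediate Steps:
$V{\left(L \right)} = -2 + \frac{1}{70 + L}$ ($V{\left(L \right)} = -2 + \frac{1}{L + 70} = -2 + \frac{1}{70 + L}$)
$J{\left(Z \right)} = - 145 Z$ ($J{\left(Z \right)} = - 5 \left(6 \left(Z 6 - Z\right) - Z\right) = - 5 \left(6 \left(6 Z - Z\right) - Z\right) = - 5 \left(6 \cdot 5 Z - Z\right) = - 5 \left(30 Z - Z\right) = - 5 \cdot 29 Z = - 145 Z$)
$k{\left(a \right)} = 20736 a^{2}$ ($k{\left(a \right)} = \left(a - 145 a\right)^{2} = \left(- 144 a\right)^{2} = 20736 a^{2}$)
$V{\left(-15 \right)} - k{\left(-55 \right)} = \frac{-139 - -30}{70 - 15} - 20736 \left(-55\right)^{2} = \frac{-139 + 30}{55} - 20736 \cdot 3025 = \frac{1}{55} \left(-109\right) - 62726400 = - \frac{109}{55} - 62726400 = - \frac{3449952109}{55}$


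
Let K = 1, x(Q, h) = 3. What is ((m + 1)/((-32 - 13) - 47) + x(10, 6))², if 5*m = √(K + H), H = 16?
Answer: (1375 - √17)²/211600 ≈ 8.8814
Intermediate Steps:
m = √17/5 (m = √(1 + 16)/5 = √17/5 ≈ 0.82462)
((m + 1)/((-32 - 13) - 47) + x(10, 6))² = ((√17/5 + 1)/((-32 - 13) - 47) + 3)² = ((1 + √17/5)/(-45 - 47) + 3)² = ((1 + √17/5)/(-92) + 3)² = ((1 + √17/5)*(-1/92) + 3)² = ((-1/92 - √17/460) + 3)² = (275/92 - √17/460)²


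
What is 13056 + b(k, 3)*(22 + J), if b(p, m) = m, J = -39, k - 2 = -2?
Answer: 13005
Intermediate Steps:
k = 0 (k = 2 - 2 = 0)
13056 + b(k, 3)*(22 + J) = 13056 + 3*(22 - 39) = 13056 + 3*(-17) = 13056 - 51 = 13005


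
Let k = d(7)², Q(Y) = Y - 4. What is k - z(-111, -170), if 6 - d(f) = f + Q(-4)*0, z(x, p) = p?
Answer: 171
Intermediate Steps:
Q(Y) = -4 + Y
d(f) = 6 - f (d(f) = 6 - (f + (-4 - 4)*0) = 6 - (f - 8*0) = 6 - (f + 0) = 6 - f)
k = 1 (k = (6 - 1*7)² = (6 - 7)² = (-1)² = 1)
k - z(-111, -170) = 1 - 1*(-170) = 1 + 170 = 171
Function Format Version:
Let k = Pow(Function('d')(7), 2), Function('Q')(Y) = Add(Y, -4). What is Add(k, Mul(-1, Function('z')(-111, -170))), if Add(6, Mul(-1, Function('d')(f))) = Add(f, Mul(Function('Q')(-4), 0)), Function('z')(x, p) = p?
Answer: 171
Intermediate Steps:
Function('Q')(Y) = Add(-4, Y)
Function('d')(f) = Add(6, Mul(-1, f)) (Function('d')(f) = Add(6, Mul(-1, Add(f, Mul(Add(-4, -4), 0)))) = Add(6, Mul(-1, Add(f, Mul(-8, 0)))) = Add(6, Mul(-1, Add(f, 0))) = Add(6, Mul(-1, f)))
k = 1 (k = Pow(Add(6, Mul(-1, 7)), 2) = Pow(Add(6, -7), 2) = Pow(-1, 2) = 1)
Add(k, Mul(-1, Function('z')(-111, -170))) = Add(1, Mul(-1, -170)) = Add(1, 170) = 171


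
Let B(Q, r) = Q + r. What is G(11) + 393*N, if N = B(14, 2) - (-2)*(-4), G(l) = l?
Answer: 3155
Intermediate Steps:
N = 8 (N = (14 + 2) - (-2)*(-4) = 16 - 1*8 = 16 - 8 = 8)
G(11) + 393*N = 11 + 393*8 = 11 + 3144 = 3155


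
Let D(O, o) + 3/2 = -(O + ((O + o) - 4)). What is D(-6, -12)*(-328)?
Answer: -8692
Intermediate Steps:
D(O, o) = 5/2 - o - 2*O (D(O, o) = -3/2 - (O + ((O + o) - 4)) = -3/2 - (O + (-4 + O + o)) = -3/2 - (-4 + o + 2*O) = -3/2 + (4 - o - 2*O) = 5/2 - o - 2*O)
D(-6, -12)*(-328) = (5/2 - 1*(-12) - 2*(-6))*(-328) = (5/2 + 12 + 12)*(-328) = (53/2)*(-328) = -8692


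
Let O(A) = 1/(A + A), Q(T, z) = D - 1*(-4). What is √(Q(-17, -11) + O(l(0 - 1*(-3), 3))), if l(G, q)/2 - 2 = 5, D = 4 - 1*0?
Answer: 15*√7/14 ≈ 2.8347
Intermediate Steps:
D = 4 (D = 4 + 0 = 4)
Q(T, z) = 8 (Q(T, z) = 4 - 1*(-4) = 4 + 4 = 8)
l(G, q) = 14 (l(G, q) = 4 + 2*5 = 4 + 10 = 14)
O(A) = 1/(2*A)
√(Q(-17, -11) + O(l(0 - 1*(-3), 3))) = √(8 + (½)/14) = √(8 + (½)*(1/14)) = √(8 + 1/28) = √(225/28) = 15*√7/14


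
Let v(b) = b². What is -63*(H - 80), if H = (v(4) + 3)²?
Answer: -17703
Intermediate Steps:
H = 361 (H = (4² + 3)² = (16 + 3)² = 19² = 361)
-63*(H - 80) = -63*(361 - 80) = -63*281 = -17703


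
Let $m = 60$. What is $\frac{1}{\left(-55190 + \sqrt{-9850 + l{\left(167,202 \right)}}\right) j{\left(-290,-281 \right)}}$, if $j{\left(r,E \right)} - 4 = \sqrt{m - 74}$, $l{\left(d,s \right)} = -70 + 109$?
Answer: $- \frac{1}{\left(4 + i \sqrt{14}\right) \left(55190 - i \sqrt{9811}\right)} \approx -2.4199 \cdot 10^{-6} + 2.2555 \cdot 10^{-6} i$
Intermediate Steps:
$l{\left(d,s \right)} = 39$
$j{\left(r,E \right)} = 4 + i \sqrt{14}$ ($j{\left(r,E \right)} = 4 + \sqrt{60 - 74} = 4 + \sqrt{-14} = 4 + i \sqrt{14}$)
$\frac{1}{\left(-55190 + \sqrt{-9850 + l{\left(167,202 \right)}}\right) j{\left(-290,-281 \right)}} = \frac{1}{\left(-55190 + \sqrt{-9850 + 39}\right) \left(4 + i \sqrt{14}\right)} = \frac{1}{\left(-55190 + \sqrt{-9811}\right) \left(4 + i \sqrt{14}\right)} = \frac{1}{\left(-55190 + i \sqrt{9811}\right) \left(4 + i \sqrt{14}\right)}$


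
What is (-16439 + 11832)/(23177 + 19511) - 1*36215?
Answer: -1545950527/42688 ≈ -36215.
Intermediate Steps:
(-16439 + 11832)/(23177 + 19511) - 1*36215 = -4607/42688 - 36215 = -1545950527/42688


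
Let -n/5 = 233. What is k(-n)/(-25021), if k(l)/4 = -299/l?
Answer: 1196/29149465 ≈ 4.1030e-5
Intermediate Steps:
n = -1165 (n = -5*233 = -1165)
k(l) = -1196/l (k(l) = 4*(-299/l) = -1196/l)
k(-n)/(-25021) = -1196/((-1*(-1165)))/(-25021) = -1196/1165*(-1/25021) = 1196/29149465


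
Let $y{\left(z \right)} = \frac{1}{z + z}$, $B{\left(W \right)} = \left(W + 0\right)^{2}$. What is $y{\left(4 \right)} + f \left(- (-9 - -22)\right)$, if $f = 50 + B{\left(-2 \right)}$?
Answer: $- \frac{5615}{8} \approx -701.88$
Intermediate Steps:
$B{\left(W \right)} = W^{2}$
$y{\left(z \right)} = \frac{1}{2 z}$
$f = 54$ ($f = 50 + \left(-2\right)^{2} = 50 + 4 = 54$)
$y{\left(4 \right)} + f \left(- (-9 - -22)\right) = \frac{1}{2 \cdot 4} + 54 \left(- (-9 - -22)\right) = \frac{1}{2} \cdot \frac{1}{4} + 54 \left(- (-9 + 22)\right) = \frac{1}{8} + 54 \left(\left(-1\right) 13\right) = \frac{1}{8} + 54 \left(-13\right) = \frac{1}{8} - 702 = - \frac{5615}{8}$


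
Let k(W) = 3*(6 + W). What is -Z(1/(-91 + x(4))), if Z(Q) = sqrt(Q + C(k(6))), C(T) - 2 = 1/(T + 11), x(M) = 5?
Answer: -sqrt(32833166)/4042 ≈ -1.4176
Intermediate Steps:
k(W) = 18 + 3*W
C(T) = 2 + 1/(11 + T) (C(T) = 2 + 1/(T + 11) = 2 + 1/(11 + T))
Z(Q) = sqrt(95/47 + Q) (Z(Q) = sqrt(Q + (23 + 2*(18 + 3*6))/(11 + (18 + 3*6))) = sqrt(Q + (23 + 2*(18 + 18))/(11 + (18 + 18))) = sqrt(Q + (23 + 2*36)/(11 + 36)) = sqrt(Q + (23 + 72)/47) = sqrt(Q + (1/47)*95) = sqrt(Q + 95/47) = sqrt(95/47 + Q))
-Z(1/(-91 + x(4))) = -sqrt(4465 + 2209/(-91 + 5))/47 = -sqrt(4465 + 2209/(-86))/47 = -sqrt(4465 + 2209*(-1/86))/47 = -sqrt(4465 - 2209/86)/47 = -sqrt(381781/86)/47 = -sqrt(32833166)/86/47 = -sqrt(32833166)/4042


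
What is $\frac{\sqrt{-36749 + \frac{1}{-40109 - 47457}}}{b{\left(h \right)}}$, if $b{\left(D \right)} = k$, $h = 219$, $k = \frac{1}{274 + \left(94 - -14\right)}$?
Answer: $\frac{2101 i \sqrt{2328794565010}}{43783} \approx 73230.0 i$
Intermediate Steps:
$k = \frac{1}{382}$ ($k = \frac{1}{274 + \left(94 + 14\right)} = \frac{1}{274 + 108} = \frac{1}{382} \approx 0.0026178$)
$b{\left(D \right)} = \frac{1}{382}$
$\frac{\sqrt{-36749 + \frac{1}{-40109 - 47457}}}{b{\left(h \right)}} = \sqrt{-36749 + \frac{1}{-40109 - 47457}} \frac{1}{\frac{1}{382}} = \sqrt{-36749 + \frac{1}{-87566}} \cdot 382 = \sqrt{-36749 - \frac{1}{87566}} \cdot 382 = \sqrt{- \frac{3217962935}{87566}} \cdot 382 = \frac{11 i \sqrt{2328794565010}}{87566} \cdot 382 = \frac{2101 i \sqrt{2328794565010}}{43783}$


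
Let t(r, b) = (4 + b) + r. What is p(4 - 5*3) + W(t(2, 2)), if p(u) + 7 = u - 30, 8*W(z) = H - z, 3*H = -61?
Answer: -1237/24 ≈ -51.542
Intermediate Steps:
t(r, b) = 4 + b + r
H = -61/3 (H = (⅓)*(-61) = -61/3 ≈ -20.333)
W(z) = -61/24 - z/8 (W(z) = (-61/3 - z)/8 = -61/24 - z/8)
p(u) = -37 + u (p(u) = -7 + (u - 30) = -7 + (-30 + u) = -37 + u)
p(4 - 5*3) + W(t(2, 2)) = (-37 + (4 - 5*3)) + (-61/24 - (4 + 2 + 2)/8) = (-37 + (4 - 15)) + (-61/24 - ⅛*8) = (-37 - 11) + (-61/24 - 1) = -48 - 85/24 = -1237/24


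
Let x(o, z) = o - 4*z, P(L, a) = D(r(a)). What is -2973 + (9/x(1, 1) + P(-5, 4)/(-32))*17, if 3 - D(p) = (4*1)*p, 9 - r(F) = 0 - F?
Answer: -95935/32 ≈ -2998.0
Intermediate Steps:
r(F) = 9 + F (r(F) = 9 - (0 - F) = 9 - (-1)*F = 9 + F)
D(p) = 3 - 4*p (D(p) = 3 - 4*1*p = 3 - 4*p)
P(L, a) = -33 - 4*a (P(L, a) = 3 - 4*(9 + a) = 3 + (-36 - 4*a) = -33 - 4*a)
-2973 + (9/x(1, 1) + P(-5, 4)/(-32))*17 = -2973 + (9/(1 - 4*1) + (-33 - 4*4)/(-32))*17 = -2973 + (9/(1 - 4) + (-33 - 16)*(-1/32))*17 = -2973 + (9/(-3) - 49*(-1/32))*17 = -2973 + (9*(-⅓) + 49/32)*17 = -2973 + (-3 + 49/32)*17 = -2973 - 47/32*17 = -2973 - 799/32 = -95935/32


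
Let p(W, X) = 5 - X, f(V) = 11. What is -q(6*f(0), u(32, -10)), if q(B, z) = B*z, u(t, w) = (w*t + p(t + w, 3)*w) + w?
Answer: 23100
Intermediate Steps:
u(t, w) = 3*w + t*w (u(t, w) = (w*t + (5 - 1*3)*w) + w = (t*w + (5 - 3)*w) + w = (t*w + 2*w) + w = (2*w + t*w) + w = 3*w + t*w)
-q(6*f(0), u(32, -10)) = -6*11*(-10*(3 + 32)) = -66*(-10*35) = -66*(-350) = -1*(-23100) = 23100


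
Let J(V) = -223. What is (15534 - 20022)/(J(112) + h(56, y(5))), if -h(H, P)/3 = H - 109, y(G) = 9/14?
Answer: 561/8 ≈ 70.125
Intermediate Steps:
y(G) = 9/14 (y(G) = 9*(1/14) = 9/14)
h(H, P) = 327 - 3*H (h(H, P) = -3*(H - 109) = -3*(-109 + H) = 327 - 3*H)
(15534 - 20022)/(J(112) + h(56, y(5))) = (15534 - 20022)/(-223 + (327 - 3*56)) = -4488/(-223 + (327 - 168)) = -4488/(-223 + 159) = -4488/(-64) = -4488*(-1/64) = 561/8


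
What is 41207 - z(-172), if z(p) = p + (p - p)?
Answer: 41379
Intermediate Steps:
z(p) = p (z(p) = p + 0 = p)
41207 - z(-172) = 41207 - 1*(-172) = 41207 + 172 = 41379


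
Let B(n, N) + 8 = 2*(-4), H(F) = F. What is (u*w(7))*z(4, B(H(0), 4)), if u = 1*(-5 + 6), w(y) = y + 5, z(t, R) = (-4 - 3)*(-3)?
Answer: 252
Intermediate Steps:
B(n, N) = -16 (B(n, N) = -8 + 2*(-4) = -8 - 8 = -16)
z(t, R) = 21 (z(t, R) = -7*(-3) = 21)
w(y) = 5 + y
u = 1 (u = 1*1 = 1)
(u*w(7))*z(4, B(H(0), 4)) = (1*(5 + 7))*21 = (1*12)*21 = 12*21 = 252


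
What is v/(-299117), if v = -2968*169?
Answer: 5512/3287 ≈ 1.6769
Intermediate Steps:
v = -501592
v/(-299117) = -501592/(-299117) = -501592*(-1/299117) = 5512/3287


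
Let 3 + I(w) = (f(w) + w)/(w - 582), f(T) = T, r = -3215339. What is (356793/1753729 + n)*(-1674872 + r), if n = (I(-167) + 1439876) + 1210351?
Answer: -17023724741044487831017/1313543021 ≈ -1.2960e+13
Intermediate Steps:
I(w) = -3 + 2*w/(-582 + w) (I(w) = -3 + (w + w)/(w - 582) = -3 + (2*w)/(-582 + w) = -3 + 2*w/(-582 + w))
n = 1985018110/749 (n = ((1746 - 1*(-167))/(-582 - 167) + 1439876) + 1210351 = ((1746 + 167)/(-749) + 1439876) + 1210351 = (-1/749*1913 + 1439876) + 1210351 = (-1913/749 + 1439876) + 1210351 = 1078465211/749 + 1210351 = 1985018110/749 ≈ 2.6502e+6)
(356793/1753729 + n)*(-1674872 + r) = (356793/1753729 + 1985018110/749)*(-1674872 - 3215339) = (356793*(1/1753729) + 1985018110/749)*(-4890211) = (356793/1753729 + 1985018110/749)*(-4890211) = (3481184092270147/1313543021)*(-4890211) = -17023724741044487831017/1313543021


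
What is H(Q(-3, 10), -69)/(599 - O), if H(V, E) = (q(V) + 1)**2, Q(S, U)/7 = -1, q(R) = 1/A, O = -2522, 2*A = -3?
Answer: 1/28089 ≈ 3.5601e-5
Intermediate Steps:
A = -3/2 (A = (1/2)*(-3) = -3/2 ≈ -1.5000)
q(R) = -2/3 (q(R) = 1/(-3/2) = -2/3)
Q(S, U) = -7 (Q(S, U) = 7*(-1) = -7)
H(V, E) = 1/9 (H(V, E) = (-2/3 + 1)**2 = (1/3)**2 = 1/9)
H(Q(-3, 10), -69)/(599 - O) = 1/(9*(599 - 1*(-2522))) = 1/(9*(599 + 2522)) = (1/9)/3121 = (1/9)*(1/3121) = 1/28089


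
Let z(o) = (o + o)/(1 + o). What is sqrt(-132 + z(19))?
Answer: I*sqrt(13010)/10 ≈ 11.406*I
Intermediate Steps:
z(o) = 2*o/(1 + o) (z(o) = (2*o)/(1 + o) = 2*o/(1 + o))
sqrt(-132 + z(19)) = sqrt(-132 + 2*19/(1 + 19)) = sqrt(-132 + 2*19/20) = sqrt(-132 + 2*19*(1/20)) = sqrt(-132 + 19/10) = sqrt(-1301/10) = I*sqrt(13010)/10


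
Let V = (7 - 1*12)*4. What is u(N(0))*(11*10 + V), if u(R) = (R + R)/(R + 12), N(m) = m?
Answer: 0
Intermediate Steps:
u(R) = 2*R/(12 + R) (u(R) = (2*R)/(12 + R) = 2*R/(12 + R))
V = -20 (V = (7 - 12)*4 = -5*4 = -20)
u(N(0))*(11*10 + V) = (2*0/(12 + 0))*(11*10 - 20) = (2*0/12)*(110 - 20) = (2*0*(1/12))*90 = 0*90 = 0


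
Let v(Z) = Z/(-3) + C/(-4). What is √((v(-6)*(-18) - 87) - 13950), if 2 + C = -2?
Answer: I*√14091 ≈ 118.71*I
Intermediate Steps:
C = -4 (C = -2 - 2 = -4)
v(Z) = 1 - Z/3 (v(Z) = Z/(-3) - 4/(-4) = Z*(-⅓) - 4*(-¼) = -Z/3 + 1 = 1 - Z/3)
√((v(-6)*(-18) - 87) - 13950) = √(((1 - ⅓*(-6))*(-18) - 87) - 13950) = √(((1 + 2)*(-18) - 87) - 13950) = √((3*(-18) - 87) - 13950) = √((-54 - 87) - 13950) = √(-141 - 13950) = √(-14091) = I*√14091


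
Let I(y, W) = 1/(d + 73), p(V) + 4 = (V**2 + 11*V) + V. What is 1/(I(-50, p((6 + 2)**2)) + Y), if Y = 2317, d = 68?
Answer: 141/326698 ≈ 0.00043159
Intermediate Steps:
p(V) = -4 + V**2 + 12*V (p(V) = -4 + ((V**2 + 11*V) + V) = -4 + (V**2 + 12*V) = -4 + V**2 + 12*V)
I(y, W) = 1/141 (I(y, W) = 1/(68 + 73) = 1/141)
1/(I(-50, p((6 + 2)**2)) + Y) = 1/(1/141 + 2317) = 1/(326698/141) = 141/326698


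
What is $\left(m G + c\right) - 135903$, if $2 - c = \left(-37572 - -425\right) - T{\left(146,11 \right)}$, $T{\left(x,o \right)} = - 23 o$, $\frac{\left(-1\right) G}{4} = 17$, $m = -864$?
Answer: $-40255$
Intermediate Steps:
$G = -68$ ($G = \left(-4\right) 17 = -68$)
$c = 36896$ ($c = 2 - \left(\left(-37572 - -425\right) - \left(-23\right) 11\right) = 2 - \left(\left(-37572 + 425\right) - -253\right) = 2 - \left(-37147 + 253\right) = 2 - -36894 = 2 + 36894 = 36896$)
$\left(m G + c\right) - 135903 = \left(\left(-864\right) \left(-68\right) + 36896\right) - 135903 = \left(58752 + 36896\right) - 135903 = 95648 - 135903 = -40255$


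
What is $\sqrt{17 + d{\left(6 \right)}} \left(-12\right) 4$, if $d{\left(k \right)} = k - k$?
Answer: $- 48 \sqrt{17} \approx -197.91$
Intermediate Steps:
$d{\left(k \right)} = 0$
$\sqrt{17 + d{\left(6 \right)}} \left(-12\right) 4 = \sqrt{17 + 0} \left(-12\right) 4 = \sqrt{17} \left(-12\right) 4 = - 12 \sqrt{17} \cdot 4 = - 48 \sqrt{17}$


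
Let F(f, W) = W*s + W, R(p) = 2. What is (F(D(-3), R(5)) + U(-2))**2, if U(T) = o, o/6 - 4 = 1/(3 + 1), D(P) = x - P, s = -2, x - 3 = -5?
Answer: 2209/4 ≈ 552.25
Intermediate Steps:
x = -2 (x = 3 - 5 = -2)
D(P) = -2 - P
o = 51/2 (o = 24 + 6/(3 + 1) = 24 + 6/4 = 24 + 6*(1/4) = 24 + 3/2 = 51/2 ≈ 25.500)
U(T) = 51/2
F(f, W) = -W (F(f, W) = W*(-2) + W = -2*W + W = -W)
(F(D(-3), R(5)) + U(-2))**2 = (-1*2 + 51/2)**2 = (-2 + 51/2)**2 = (47/2)**2 = 2209/4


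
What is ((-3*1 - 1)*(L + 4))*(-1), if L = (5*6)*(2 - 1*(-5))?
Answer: 856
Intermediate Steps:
L = 210 (L = 30*(2 + 5) = 30*7 = 210)
((-3*1 - 1)*(L + 4))*(-1) = ((-3*1 - 1)*(210 + 4))*(-1) = ((-3 - 1)*214)*(-1) = -4*214*(-1) = -856*(-1) = 856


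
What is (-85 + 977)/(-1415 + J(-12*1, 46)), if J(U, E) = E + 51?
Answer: -446/659 ≈ -0.67678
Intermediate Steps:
J(U, E) = 51 + E
(-85 + 977)/(-1415 + J(-12*1, 46)) = (-85 + 977)/(-1415 + (51 + 46)) = 892/(-1415 + 97) = 892/(-1318) = 892*(-1/1318) = -446/659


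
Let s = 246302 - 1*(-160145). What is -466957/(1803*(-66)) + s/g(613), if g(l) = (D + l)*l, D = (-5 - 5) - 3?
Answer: 36685527451/7294577400 ≈ 5.0292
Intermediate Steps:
s = 406447 (s = 246302 + 160145 = 406447)
D = -13 (D = -10 - 3 = -13)
g(l) = l*(-13 + l) (g(l) = (-13 + l)*l = l*(-13 + l))
-466957/(1803*(-66)) + s/g(613) = -466957/(1803*(-66)) + 406447/((613*(-13 + 613))) = -466957/(-118998) + 406447/((613*600)) = -466957*(-1/118998) + 406447/367800 = 466957/118998 + 406447*(1/367800) = 466957/118998 + 406447/367800 = 36685527451/7294577400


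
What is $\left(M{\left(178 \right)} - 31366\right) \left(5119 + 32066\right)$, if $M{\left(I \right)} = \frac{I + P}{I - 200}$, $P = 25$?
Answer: $- \frac{25667132175}{22} \approx -1.1667 \cdot 10^{9}$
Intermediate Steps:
$M{\left(I \right)} = \frac{25 + I}{-200 + I}$ ($M{\left(I \right)} = \frac{I + 25}{I - 200} = \frac{25 + I}{-200 + I}$)
$\left(M{\left(178 \right)} - 31366\right) \left(5119 + 32066\right) = \left(\frac{25 + 178}{-200 + 178} - 31366\right) \left(5119 + 32066\right) = \left(\frac{1}{-22} \cdot 203 - 31366\right) 37185 = \left(\left(- \frac{1}{22}\right) 203 - 31366\right) 37185 = \left(- \frac{203}{22} - 31366\right) 37185 = \left(- \frac{690255}{22}\right) 37185 = - \frac{25667132175}{22}$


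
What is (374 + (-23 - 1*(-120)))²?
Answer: 221841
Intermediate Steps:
(374 + (-23 - 1*(-120)))² = (374 + (-23 + 120))² = (374 + 97)² = 471² = 221841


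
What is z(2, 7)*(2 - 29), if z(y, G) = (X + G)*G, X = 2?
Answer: -1701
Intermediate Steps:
z(y, G) = G*(2 + G) (z(y, G) = (2 + G)*G = G*(2 + G))
z(2, 7)*(2 - 29) = (7*(2 + 7))*(2 - 29) = (7*9)*(-27) = 63*(-27) = -1701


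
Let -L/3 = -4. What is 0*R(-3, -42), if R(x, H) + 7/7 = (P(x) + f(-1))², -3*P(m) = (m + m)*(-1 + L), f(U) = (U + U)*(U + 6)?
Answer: 0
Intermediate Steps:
L = 12 (L = -3*(-4) = 12)
f(U) = 2*U*(6 + U) (f(U) = (2*U)*(6 + U) = 2*U*(6 + U))
P(m) = -22*m/3 (P(m) = -(m + m)*(-1 + 12)/3 = -2*m*11/3 = -22*m/3)
R(x, H) = -1 + (-10 - 22*x/3)² (R(x, H) = -1 + (-22*x/3 + 2*(-1)*(6 - 1))² = -1 + (-22*x/3 + 2*(-1)*5)² = -1 + (-22*x/3 - 10)² = -1 + (-10 - 22*x/3)²)
0*R(-3, -42) = 0*(-1 + 4*(15 + 11*(-3))²/9) = 0*(-1 + 4*(15 - 33)²/9) = 0*(-1 + (4/9)*(-18)²) = 0*(-1 + (4/9)*324) = 0*(-1 + 144) = 0*143 = 0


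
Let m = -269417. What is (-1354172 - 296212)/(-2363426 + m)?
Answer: 1650384/2632843 ≈ 0.62684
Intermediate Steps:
(-1354172 - 296212)/(-2363426 + m) = (-1354172 - 296212)/(-2363426 - 269417) = -1650384/(-2632843) = -1650384*(-1/2632843) = 1650384/2632843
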